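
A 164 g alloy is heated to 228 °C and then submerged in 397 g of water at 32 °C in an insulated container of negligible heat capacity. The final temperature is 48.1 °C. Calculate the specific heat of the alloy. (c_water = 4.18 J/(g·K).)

c ≈ 0.906 J/(g·K)

Setting the total heat transfer to zero:
164×c×(48.1 − 228) + 397×4.18×(48.1 − 32) = 0
-29504 c = -26717
c = -26717/-29504 ≈ 0.9056 J/(g·K)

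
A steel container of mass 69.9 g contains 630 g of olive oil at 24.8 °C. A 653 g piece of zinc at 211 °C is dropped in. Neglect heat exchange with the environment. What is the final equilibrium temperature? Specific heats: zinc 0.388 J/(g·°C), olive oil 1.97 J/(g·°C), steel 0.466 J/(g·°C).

T_f ≈ 55.7 °C

Energy conservation, ΣQ = 0:
653*0.388*(T − 211) + 630*1.97*(T − 24.8) + 69.9*0.466*(T − 24.8) = 0
253.36(T − 211) + 1241.1(T − 24.8) + 32.57(T − 24.8) = 0
(253.36 + 1241.1 + 32.57) T = 253.36*211 + 1241.1*24.8 + 32.57*24.8
T = 85047/1527 ≈ 55.69 °C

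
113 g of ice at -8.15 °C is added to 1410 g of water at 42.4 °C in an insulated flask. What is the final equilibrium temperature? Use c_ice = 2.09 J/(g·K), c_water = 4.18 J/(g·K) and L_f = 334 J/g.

T_f ≈ 33.0 °C

Taking heat into each body as positive, Σ m c ΔT = 0:
warm ice to 0 °C: 113·2.09·(0 − (-8.15)) = 1924.8; melt ice: 113·334 = 37742; meltwater 0→T: 113·4.18·T = 472.34 T; water cools: 1410·4.18·(T − 42.4) = 5893.8(T − 42.4)
6366.1 T = 249897 − 39667 = 210230
T ≈ 33.02 °C — above 0 °C, consistent with complete melting.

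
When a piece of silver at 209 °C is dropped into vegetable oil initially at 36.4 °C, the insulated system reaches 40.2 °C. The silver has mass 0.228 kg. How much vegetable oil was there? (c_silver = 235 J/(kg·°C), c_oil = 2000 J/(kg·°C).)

m ≈ 1.19 kg

Net heat exchanged in the isolated system is zero:
0.228·235·(40.2 − 209) + m·2000·(40.2 − 36.4) = 0
7600 m = 9044.3
m = 9044.3/7600 ≈ 1.19 kg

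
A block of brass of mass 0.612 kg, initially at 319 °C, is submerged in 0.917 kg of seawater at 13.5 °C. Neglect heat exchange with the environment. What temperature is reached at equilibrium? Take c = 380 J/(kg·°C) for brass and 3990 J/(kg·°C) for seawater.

Net heat exchanged in the isolated system is zero:
0.612×380×(T − 319) + 0.917×3990×(T − 13.5) = 0
232.56(T − 319) + 3658.8(T − 13.5) = 0
(232.56 + 3658.8) T = 232.56×319 + 3658.8×13.5
T = 123581/3891.4 ≈ 31.76 °C

T_f ≈ 31.8 °C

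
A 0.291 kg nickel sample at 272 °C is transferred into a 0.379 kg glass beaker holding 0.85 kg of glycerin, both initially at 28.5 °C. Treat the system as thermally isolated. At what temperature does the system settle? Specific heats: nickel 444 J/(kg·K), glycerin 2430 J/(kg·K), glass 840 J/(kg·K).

T_f ≈ 41.0 °C

Heat gained plus heat lost sum to zero:
0.291*444*(T − 272) + 0.85*2430*(T − 28.5) + 0.379*840*(T − 28.5) = 0
2513.1 T = 103083
T = 103083 / 2513.1 = 41 °C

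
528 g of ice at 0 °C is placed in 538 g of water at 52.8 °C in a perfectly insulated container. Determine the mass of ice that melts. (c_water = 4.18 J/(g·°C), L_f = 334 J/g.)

Cooling the water to 0 °C releases 538×4.18×52.8 = 118739 J.
To melt every bit of ice: 528×334 = 176352 J.
Since 118739 < 176352 J, not all the ice melts; equilibrium is at 0 °C.
m_melt = 118739 / L_f = 355.5 g.

m_melted ≈ 356 g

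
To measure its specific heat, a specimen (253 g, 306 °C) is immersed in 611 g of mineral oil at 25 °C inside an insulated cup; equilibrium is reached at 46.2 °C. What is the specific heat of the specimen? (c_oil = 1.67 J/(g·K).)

c ≈ 0.329 J/(g·K)

m_s c (T_s − T_f) = m_oil c_oil (T_f − T_0):
253·c·(306 − 46.2) = 611·1.67·(46.2 − 25)
65729 c = 21632  ⇒  c ≈ 0.3291 J/(g·K)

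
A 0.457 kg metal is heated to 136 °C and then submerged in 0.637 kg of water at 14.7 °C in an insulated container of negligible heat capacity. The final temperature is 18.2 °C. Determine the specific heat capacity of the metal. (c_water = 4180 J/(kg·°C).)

c ≈ 173 J/(kg·°C)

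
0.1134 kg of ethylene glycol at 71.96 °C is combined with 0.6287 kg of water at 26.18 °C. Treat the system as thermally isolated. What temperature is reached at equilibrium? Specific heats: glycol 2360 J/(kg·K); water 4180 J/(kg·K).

T_f ≈ 30.4 °C

|Q_glycol| = |Q_water|:
0.1134·2360·(71.96 − T) = 0.6287·4180·(T − 26.18)
267.62(71.96 − T) = 2628(T − 26.18)
2895.6 T = 88058  ⇒  T ≈ 30.41 °C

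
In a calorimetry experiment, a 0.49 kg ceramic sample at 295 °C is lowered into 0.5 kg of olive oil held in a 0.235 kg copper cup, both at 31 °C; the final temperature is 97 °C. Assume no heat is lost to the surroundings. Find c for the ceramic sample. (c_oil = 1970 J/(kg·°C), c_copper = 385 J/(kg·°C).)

Let T be the final temperature. ΣQ_i = 0:
0.49·c·(97 − 295) + 0.5·1970·(97 − 31) + 0.235·385·(97 − 31) = 0
-97.02 c = -70981
c = -70981/-97.02 ≈ 731.6 J/(kg·°C)

c ≈ 732 J/(kg·°C)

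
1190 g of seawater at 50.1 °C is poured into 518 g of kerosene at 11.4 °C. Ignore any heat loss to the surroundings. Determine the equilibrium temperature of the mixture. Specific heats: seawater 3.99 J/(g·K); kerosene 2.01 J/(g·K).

T_f ≈ 43.1 °C

Setting the total heat transfer to zero:
1190·3.99·(T − 50.1) + 518·2.01·(T − 11.4) = 0
5789.3 T = 249749
T ≈ 43.14 °C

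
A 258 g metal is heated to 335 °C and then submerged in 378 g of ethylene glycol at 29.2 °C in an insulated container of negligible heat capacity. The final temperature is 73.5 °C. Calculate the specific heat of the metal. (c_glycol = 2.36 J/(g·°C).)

Taking heat into each body as positive, Σ m c ΔT = 0:
258·c·(73.5 − 335) + 378·2.36·(73.5 − 29.2) = 0
-67467 c = -39519
c = -39519/-67467 ≈ 0.5858 J/(g·°C)

c ≈ 0.586 J/(g·°C)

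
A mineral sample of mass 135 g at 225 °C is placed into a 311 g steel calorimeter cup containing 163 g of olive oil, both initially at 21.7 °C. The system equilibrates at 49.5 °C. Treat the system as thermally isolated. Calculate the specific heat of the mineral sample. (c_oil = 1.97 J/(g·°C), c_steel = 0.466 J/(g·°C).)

c ≈ 0.547 J/(g·°C)

Conservation of energy gives ΣQ = 0:
135·c·(49.5 − 225) + 163·1.97·(49.5 − 21.7) + 311·0.466·(49.5 − 21.7) = 0
-23692 c = -12956
c = -12956/-23692 ≈ 0.5468 J/(g·°C)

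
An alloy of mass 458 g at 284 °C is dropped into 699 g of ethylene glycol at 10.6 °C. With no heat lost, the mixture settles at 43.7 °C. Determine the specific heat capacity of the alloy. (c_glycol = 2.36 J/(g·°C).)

c ≈ 0.496 J/(g·°C)

Heat lost by the alloy = heat gained by the glycol:
458×c×(284 − 43.7) = 699×2.36×(43.7 − 10.6)
110057 c = 54603  ⇒  c ≈ 0.4961 J/(g·°C)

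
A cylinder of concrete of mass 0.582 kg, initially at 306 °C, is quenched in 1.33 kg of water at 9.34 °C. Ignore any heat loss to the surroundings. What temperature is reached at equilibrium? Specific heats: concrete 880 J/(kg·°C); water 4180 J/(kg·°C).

T_f ≈ 34.4 °C

Setting the total heat transfer to zero:
0.582·880·(T − 306) + 1.33·4180·(T − 9.34) = 0
512.16(T − 306) + 5559.4(T − 9.34) = 0
(512.16 + 5559.4) T = 512.16·306 + 5559.4·9.34
T = 208646 / 6071.6 = 34.4 °C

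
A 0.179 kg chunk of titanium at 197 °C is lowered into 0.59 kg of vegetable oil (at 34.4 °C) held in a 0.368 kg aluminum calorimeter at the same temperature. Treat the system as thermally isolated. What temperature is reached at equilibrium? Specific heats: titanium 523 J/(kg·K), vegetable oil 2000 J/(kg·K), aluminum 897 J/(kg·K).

Setting the total heat transfer to zero:
0.179×523×(T − 197) + 0.59×2000×(T − 34.4) + 0.368×897×(T − 34.4) = 0
(93.62 + 1180 + 330.1) T = 93.62×197 + 1180×34.4 + 330.1×34.4
T = 70390 / 1603.7 = 43.9 °C

T_f ≈ 43.9 °C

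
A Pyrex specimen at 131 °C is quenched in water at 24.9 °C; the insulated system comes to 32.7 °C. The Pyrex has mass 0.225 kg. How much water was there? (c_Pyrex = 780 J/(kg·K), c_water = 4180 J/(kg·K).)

m ≈ 0.529 kg

Heat lost by the Pyrex = heat gained by the water:
0.225·780·(131 − 32.7) = m·4180·(32.7 − 24.9)
32604 m = 17252  ⇒  m ≈ 0.5291 kg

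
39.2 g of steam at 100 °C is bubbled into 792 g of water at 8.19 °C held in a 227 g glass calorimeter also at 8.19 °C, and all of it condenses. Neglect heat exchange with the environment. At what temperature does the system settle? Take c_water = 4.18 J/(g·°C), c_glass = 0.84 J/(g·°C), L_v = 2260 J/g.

Taking heat into each body as positive, Σ m c ΔT = 0:
condense steam: −39.2×2260 = −88592; condensate cools 100→T: 39.2×4.18×(T − 100) = 163.86(T − 100); original water: 3310.6(T − 8.19); cup: 190.68(T − 8.19)
3665.1 T = 88592 + 16386 + 28675 = 133653
T ≈ 36.47 °C — below 100 °C, confirming all the steam condensed.

T_f ≈ 36.5 °C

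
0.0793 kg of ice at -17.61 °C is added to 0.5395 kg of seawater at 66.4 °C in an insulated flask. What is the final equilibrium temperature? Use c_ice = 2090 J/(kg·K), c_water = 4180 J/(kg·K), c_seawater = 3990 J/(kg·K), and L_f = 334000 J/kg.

Energy balance with sensible and latent terms:
ice -17.61→0 °C: 0.0793·2090·17.61 = 2918.6; melt ice: 0.0793·334000 = 26486; warm the meltwater: 331.47 T; seawater: 2152.6(T − 66.4)
2484.1 T = 142933 − 29405 = 113528
T ≈ 45.70 °C. Since T > 0 °C, the all-ice-melts assumption holds.

T_f ≈ 45.7 °C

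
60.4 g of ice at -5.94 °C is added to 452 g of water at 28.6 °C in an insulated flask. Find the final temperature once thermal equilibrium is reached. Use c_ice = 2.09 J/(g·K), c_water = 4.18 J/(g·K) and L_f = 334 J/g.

T_f ≈ 15.5 °C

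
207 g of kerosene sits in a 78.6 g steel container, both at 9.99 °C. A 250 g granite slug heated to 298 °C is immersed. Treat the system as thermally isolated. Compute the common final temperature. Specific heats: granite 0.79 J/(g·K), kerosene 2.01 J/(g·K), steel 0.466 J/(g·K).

T_f ≈ 97.5 °C

Heat gained plus heat lost sum to zero:
250·0.79·(T − 298) + 207·2.01·(T − 9.99) + 78.6·0.466·(T − 9.99) = 0
197.5(T − 298) + 416.07(T − 9.99) + 36.63(T − 9.99) = 0
650.2 T = 63377
T = 63377 / 650.2 = 97.5 °C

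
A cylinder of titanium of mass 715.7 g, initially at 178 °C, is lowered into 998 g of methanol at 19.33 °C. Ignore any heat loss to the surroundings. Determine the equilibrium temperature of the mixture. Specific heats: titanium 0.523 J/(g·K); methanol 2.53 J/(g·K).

Let T be the final temperature. ΣQ_i = 0:
715.7*0.523*(T − 178) + 998*2.53*(T − 19.33) = 0
374.31(T − 178) + 2524.9(T − 19.33) = 0
(374.31 + 2524.9) T = 374.31*178 + 2524.9*19.33
T = 115434/2899.3 ≈ 39.82 °C

T_f ≈ 39.8 °C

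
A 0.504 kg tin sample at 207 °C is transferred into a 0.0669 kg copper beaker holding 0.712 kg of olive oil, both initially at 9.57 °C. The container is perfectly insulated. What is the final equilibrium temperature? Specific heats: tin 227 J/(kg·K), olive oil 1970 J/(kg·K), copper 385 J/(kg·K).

T_f ≈ 24.2 °C

Let T be the final temperature. ΣQ_i = 0:
0.504*227*(T − 207) + 0.712*1970*(T − 9.57) + 0.0669*385*(T − 9.57) = 0
114.41(T − 207) + 1402.6(T − 9.57) + 25.76(T − 9.57) = 0
(114.41 + 1402.6 + 25.76) T = 114.41*207 + 1402.6*9.57 + 25.76*9.57
T = 37352 / 1542.8 = 24.2 °C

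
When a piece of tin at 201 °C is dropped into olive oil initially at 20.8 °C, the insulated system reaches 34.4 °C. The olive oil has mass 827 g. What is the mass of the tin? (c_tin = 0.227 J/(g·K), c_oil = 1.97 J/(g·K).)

Setting the total heat transfer to zero:
m×0.227×(34.4 − 201) + 827×1.97×(34.4 − 20.8) = 0
-37.82 m = -22157
m = -22157/-37.82 ≈ 585.9 g

m ≈ 586 g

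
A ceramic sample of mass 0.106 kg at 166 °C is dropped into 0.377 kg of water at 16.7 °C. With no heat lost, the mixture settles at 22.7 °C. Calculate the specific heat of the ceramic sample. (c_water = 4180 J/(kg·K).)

c ≈ 622 J/(kg·K)

m_s c (T_s − T_f) = m_water c_water (T_f − T_0):
0.106×c×(166 − 22.7) = 0.377×4180×(22.7 − 16.7)
15.19 c = 9455.2  ⇒  c ≈ 622.5 J/(kg·K)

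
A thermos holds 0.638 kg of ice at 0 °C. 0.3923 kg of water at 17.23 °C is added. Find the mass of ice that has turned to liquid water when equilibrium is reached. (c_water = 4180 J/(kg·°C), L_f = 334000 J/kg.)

Water can give up m c ΔT = 0.3923×4180×17.23 = 28254 J before reaching 0 °C.
Melting all 0.638 kg of ice would need 0.638×334000 = 213092 J.
That's not enough to melt it all — equilibrium is at 0 °C with ice remaining.
m_melted×334000 = 28254  ⇒  m_melted ≈ 0.08459 kg.

m_melted ≈ 0.0846 kg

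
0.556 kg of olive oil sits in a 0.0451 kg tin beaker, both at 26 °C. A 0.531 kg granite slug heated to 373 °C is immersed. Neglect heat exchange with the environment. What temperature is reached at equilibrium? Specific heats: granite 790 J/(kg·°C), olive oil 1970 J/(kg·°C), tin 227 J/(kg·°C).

T_f ≈ 121.4 °C

Let T be the final temperature. ΣQ_i = 0:
0.531*790*(T − 373) + 0.556*1970*(T − 26) + 0.0451*227*(T − 26) = 0
419.49(T − 373) + 1095.3(T − 26) + 10.24(T − 26) = 0
1525 T = 185214
T ≈ 121.45 °C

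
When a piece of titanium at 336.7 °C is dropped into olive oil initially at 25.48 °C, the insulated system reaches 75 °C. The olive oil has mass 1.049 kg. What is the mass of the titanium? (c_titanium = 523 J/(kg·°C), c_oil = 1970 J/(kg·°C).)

Heat lost by the titanium = heat gained by the oil:
m·523·(336.7 − 75) = 1.049·1970·(75 − 25.48)
136869 m = 102335  ⇒  m ≈ 0.7477 kg

m ≈ 0.748 kg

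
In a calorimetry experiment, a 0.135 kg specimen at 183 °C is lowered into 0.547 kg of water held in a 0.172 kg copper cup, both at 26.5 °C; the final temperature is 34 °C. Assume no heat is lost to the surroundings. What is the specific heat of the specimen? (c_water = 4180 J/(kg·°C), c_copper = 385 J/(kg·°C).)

Setting the total heat transfer to zero:
0.135×c×(34 − 183) + 0.547×4180×(34 − 26.5) + 0.172×385×(34 − 26.5) = 0
-20.12 c = -17645
c = -17645/-20.12 ≈ 877.2 J/(kg·°C)

c ≈ 877 J/(kg·°C)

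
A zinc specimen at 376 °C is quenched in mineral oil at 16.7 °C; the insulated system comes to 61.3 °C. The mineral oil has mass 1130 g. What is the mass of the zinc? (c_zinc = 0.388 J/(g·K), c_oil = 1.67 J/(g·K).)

m ≈ 689 g

|Q_zinc| = |Q_oil|:
m·0.388·(376 − 61.3) = 1130·1.67·(61.3 − 16.7)
122.1 m = 84165  ⇒  m ≈ 689.3 g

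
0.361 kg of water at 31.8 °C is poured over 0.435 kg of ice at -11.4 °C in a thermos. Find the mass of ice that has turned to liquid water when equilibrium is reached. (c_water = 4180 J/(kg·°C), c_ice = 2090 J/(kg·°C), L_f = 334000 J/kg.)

m_melted ≈ 0.113 kg

Water can give up m c ΔT = 0.361×4180×31.8 = 47986 J before reaching 0 °C.
Warming the ice to 0 °C takes 0.435×2090×11.4 = 10364 J, leaving 37621 J for melting.
To melt every bit of ice: 0.435×334000 = 145290 J.
37621 J < 145290 J, so only part of the ice melts and the system sits at 0 °C.
Mass melted = 37621/334000 ≈ 0.1126 kg.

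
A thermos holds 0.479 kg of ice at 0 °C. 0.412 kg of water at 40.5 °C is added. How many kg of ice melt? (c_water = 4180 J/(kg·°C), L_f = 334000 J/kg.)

m_melted ≈ 0.209 kg

Cooling the water to 0 °C releases 0.412·4180·40.5 = 69747 J.
Fully melting the ice requires m_ice L_f = 0.479·334000 = 159986 J.
That's not enough to melt it all — equilibrium is at 0 °C with ice remaining.
Mass melted = 69747/334000 ≈ 0.2088 kg.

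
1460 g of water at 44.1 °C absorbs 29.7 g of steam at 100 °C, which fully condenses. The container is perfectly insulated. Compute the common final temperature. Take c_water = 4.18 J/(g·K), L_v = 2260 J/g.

Heat gained plus heat lost sum to zero:
condense steam: −29.7·2260 = −67122; condensed water 100 °C→T: 124.15(T − 100); original water: 6102.8(T − 44.1)
6226.9 T = 67122 + 12415 + 269133 = 348670
T ≈ 55.99 °C, under the boiling point, so the assumption holds.

T_f ≈ 56.0 °C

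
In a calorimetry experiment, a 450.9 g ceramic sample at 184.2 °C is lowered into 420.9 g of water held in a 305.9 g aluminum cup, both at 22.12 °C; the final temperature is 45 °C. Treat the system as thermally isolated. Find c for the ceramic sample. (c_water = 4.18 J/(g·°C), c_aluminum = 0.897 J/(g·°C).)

c ≈ 0.741 J/(g·°C)

Taking heat into each body as positive, Σ m c ΔT = 0:
450.9·c·(45 − 184.2) + 420.9·4.18·(45 − 22.12) + 305.9·0.897·(45 − 22.12) = 0
-62765 c = -46532
c = -46532/-62765 ≈ 0.7414 J/(g·°C)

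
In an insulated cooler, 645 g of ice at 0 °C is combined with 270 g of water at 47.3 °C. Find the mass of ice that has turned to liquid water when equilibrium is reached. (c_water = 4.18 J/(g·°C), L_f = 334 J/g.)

m_melted ≈ 160 g

Water can give up m c ΔT = 270×4.18×47.3 = 53383 J before reaching 0 °C.
To melt every bit of ice: 645×334 = 215430 J.
53383 J < 215430 J, so only part of the ice melts and the system sits at 0 °C.
m_melt = 53383 / L_f = 159.8 g.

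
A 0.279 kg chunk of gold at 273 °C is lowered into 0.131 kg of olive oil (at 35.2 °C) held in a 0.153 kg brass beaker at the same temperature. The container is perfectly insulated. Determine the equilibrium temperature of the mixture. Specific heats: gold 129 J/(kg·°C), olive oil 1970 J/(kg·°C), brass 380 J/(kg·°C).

Net heat exchanged in the isolated system is zero:
0.279*129*(T − 273) + 0.131*1970*(T − 35.2) + 0.153*380*(T − 35.2) = 0
35.99(T − 273) + 258.07(T − 35.2) + 58.14(T − 35.2) = 0
352.2 T = 20956
T ≈ 59.50 °C

T_f ≈ 59.5 °C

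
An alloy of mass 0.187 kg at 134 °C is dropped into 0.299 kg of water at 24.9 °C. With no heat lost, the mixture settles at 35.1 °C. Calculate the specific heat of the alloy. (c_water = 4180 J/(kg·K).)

Taking heat into each body as positive, Σ m c ΔT = 0:
0.187×c×(35.1 − 134) + 0.299×4180×(35.1 − 24.9) = 0
-18.49 c = -12748
c = -12748/-18.49 ≈ 689.3 J/(kg·K)

c ≈ 689 J/(kg·K)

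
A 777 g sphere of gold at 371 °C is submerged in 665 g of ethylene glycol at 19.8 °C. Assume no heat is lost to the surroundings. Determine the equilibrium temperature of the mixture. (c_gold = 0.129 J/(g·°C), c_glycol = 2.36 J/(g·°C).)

T_f ≈ 40.9 °C

Setting the total heat transfer to zero:
777×0.129×(T − 371) + 665×2.36×(T − 19.8) = 0
(100.23 + 1569.4) T = 100.23×371 + 1569.4×19.8
T = 68261/1669.6 ≈ 40.88 °C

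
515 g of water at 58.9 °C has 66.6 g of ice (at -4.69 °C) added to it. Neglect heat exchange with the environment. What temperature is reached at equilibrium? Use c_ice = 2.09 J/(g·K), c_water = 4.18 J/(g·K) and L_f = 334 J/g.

T_f ≈ 42.7 °C

Sum of m c ΔT and latent-heat terms is zero:
warm ice to 0 °C: 66.6×2.09×(0 − (-4.69)) = 652.82; latent heat to melt: 66.6×334 = 22244; warm the meltwater: 278.39 T; water: 2152.7(T − 58.9)
2431.1 T = 126794 − 22897 = 103897
T ≈ 42.74 °C. Since T > 0 °C, the all-ice-melts assumption holds.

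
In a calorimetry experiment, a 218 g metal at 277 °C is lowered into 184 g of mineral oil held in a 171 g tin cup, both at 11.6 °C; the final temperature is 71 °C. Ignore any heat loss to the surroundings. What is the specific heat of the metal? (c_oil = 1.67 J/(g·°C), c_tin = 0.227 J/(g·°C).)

c ≈ 0.458 J/(g·°C)

Conservation of energy gives ΣQ = 0:
218×c×(71 − 277) + 184×1.67×(71 − 11.6) + 171×0.227×(71 − 11.6) = 0
-44908 c = -20558
c = -20558/-44908 ≈ 0.4578 J/(g·°C)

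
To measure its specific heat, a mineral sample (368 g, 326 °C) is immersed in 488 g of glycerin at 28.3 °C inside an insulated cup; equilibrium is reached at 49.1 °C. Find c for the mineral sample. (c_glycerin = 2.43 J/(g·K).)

c ≈ 0.242 J/(g·K)

Net heat exchanged in the isolated system is zero:
368·c·(49.1 − 326) + 488·2.43·(49.1 − 28.3) = 0
-101899 c = -24665
c = -24665/-101899 ≈ 0.2421 J/(g·K)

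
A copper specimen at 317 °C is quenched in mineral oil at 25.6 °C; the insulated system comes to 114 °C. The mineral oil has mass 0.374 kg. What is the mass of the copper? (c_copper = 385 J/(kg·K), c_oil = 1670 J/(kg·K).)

m ≈ 0.706 kg

Heat lost by the copper = heat gained by the oil:
m×385×(317 − 114) = 0.374×1670×(114 − 25.6)
78155 m = 55213  ⇒  m ≈ 0.7065 kg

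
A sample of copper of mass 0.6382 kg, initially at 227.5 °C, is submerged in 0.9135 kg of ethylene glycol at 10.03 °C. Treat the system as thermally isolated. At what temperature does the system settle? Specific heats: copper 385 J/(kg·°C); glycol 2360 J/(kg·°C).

Net heat exchanged in the isolated system is zero:
0.6382*385*(T − 227.5) + 0.9135*2360*(T − 10.03) = 0
2401.6 T = 77522
T = 77522/2401.6 ≈ 32.28 °C

T_f ≈ 32.3 °C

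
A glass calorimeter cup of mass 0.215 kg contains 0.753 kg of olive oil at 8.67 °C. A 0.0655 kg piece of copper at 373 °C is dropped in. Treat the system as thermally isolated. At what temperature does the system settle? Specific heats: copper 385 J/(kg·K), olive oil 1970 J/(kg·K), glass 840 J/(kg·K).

T_f ≈ 14.1 °C

T_f = Σ m_i c_i T_i / Σ m_i c_i:
T_f = (25.22*373 + 1483.4*8.67 + 180.6*8.67) / (25.22 + 1483.4 + 180.6)
    = 23833 / 1689.2 ≈ 14.11 °C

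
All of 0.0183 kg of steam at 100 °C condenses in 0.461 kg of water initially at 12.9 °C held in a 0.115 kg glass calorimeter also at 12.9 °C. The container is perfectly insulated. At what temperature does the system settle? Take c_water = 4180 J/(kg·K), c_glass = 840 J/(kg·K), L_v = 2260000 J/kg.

T_f ≈ 35.8 °C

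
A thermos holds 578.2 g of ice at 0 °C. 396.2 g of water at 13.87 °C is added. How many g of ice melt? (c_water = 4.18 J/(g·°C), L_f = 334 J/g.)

Heat available from the water dropping to 0 °C: 396.2×4.18×13.87 = 22970 J.
Melting all 578.2 g of ice would need 578.2×334 = 193119 J.
That's not enough to melt it all — equilibrium is at 0 °C with ice remaining.
m_melt = 22970 / L_f = 68.77 g.

m_melted ≈ 68.8 g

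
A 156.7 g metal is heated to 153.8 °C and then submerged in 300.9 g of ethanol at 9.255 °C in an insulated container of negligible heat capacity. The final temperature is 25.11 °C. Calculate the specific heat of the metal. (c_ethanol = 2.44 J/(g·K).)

c ≈ 0.577 J/(g·K)

Heat lost by the metal = heat gained by the ethanol:
156.7×c×(153.8 − 25.11) = 300.9×2.44×(25.11 − 9.255)
20166 c = 11641  ⇒  c ≈ 0.5773 J/(g·K)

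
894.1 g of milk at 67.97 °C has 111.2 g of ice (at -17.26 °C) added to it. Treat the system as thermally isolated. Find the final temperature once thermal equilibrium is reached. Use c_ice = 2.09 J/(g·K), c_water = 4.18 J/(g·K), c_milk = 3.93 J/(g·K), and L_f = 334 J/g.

Heat gained plus heat lost sum to zero:
ice -17.26→0 °C: 111.2·2.09·17.26 = 4011.4; melt ice: 111.2·334 = 37141; warm the meltwater: 464.82 T; milk: 3513.8(T − 67.97)
3978.6 T = 238834 − 41152 = 197682
T ≈ 49.69 °C. Since T > 0 °C, the all-ice-melts assumption holds.

T_f ≈ 49.7 °C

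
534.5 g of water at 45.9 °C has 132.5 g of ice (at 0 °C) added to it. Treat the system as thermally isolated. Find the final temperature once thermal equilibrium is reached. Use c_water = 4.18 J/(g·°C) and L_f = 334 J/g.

T_f ≈ 20.9 °C

Net heat exchanged in the isolated system is zero:
latent heat to melt: 132.5·334 = 44255; meltwater 0→T: 132.5·4.18·T = 553.85 T; water: 2234.2(T − 45.9)
2788.1 T = 102550 − 44255 = 58295
T ≈ 20.91 °C — above 0 °C, consistent with complete melting.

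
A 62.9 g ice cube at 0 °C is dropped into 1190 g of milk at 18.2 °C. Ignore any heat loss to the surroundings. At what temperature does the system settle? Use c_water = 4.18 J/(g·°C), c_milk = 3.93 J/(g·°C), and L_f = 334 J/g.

T_f ≈ 13.0 °C

Conservation of energy gives ΣQ = 0:
fusion: m_ice L_f = 62.9·334 = 21009; warm the meltwater: 262.92 T; milk: 4676.7(T − 18.2)
4939.6 T = 85116 − 21009 = 64107
T ≈ 12.98 °C. Since T > 0 °C, the all-ice-melts assumption holds.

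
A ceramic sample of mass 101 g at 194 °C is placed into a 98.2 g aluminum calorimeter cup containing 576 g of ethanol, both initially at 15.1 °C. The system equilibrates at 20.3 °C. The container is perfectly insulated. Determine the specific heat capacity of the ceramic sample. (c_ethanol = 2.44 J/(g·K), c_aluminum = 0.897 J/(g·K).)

c ≈ 0.443 J/(g·K)

Net heat exchanged in the isolated system is zero:
101·c·(20.3 − 194) + 576·2.44·(20.3 − 15.1) + 98.2·0.897·(20.3 − 15.1) = 0
-17544 c = -7766.3
c = -7766.3/-17544 ≈ 0.4427 J/(g·K)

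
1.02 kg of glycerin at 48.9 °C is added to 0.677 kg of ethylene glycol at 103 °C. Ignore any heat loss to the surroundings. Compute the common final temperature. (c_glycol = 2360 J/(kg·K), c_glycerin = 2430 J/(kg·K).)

T_f ≈ 70.1 °C

T_f = Σ m_i c_i T_i / Σ m_i c_i:
T_f = (1597.7×103 + 2478.6×48.9) / (1597.7 + 2478.6)
    = 285769 / 4076.3 ≈ 70.10 °C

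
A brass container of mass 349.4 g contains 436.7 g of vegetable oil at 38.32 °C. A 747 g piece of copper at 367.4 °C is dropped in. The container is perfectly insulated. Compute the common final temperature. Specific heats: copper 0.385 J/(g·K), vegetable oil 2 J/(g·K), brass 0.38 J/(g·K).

T_f ≈ 111.5 °C

T_f is the heat-capacity-weighted average of the initial temperatures:
T_f = (287.6×367.4 + 873.4×38.32 + 132.77×38.32) / (287.6 + 873.4 + 132.77)
    = 144219 / 1293.8 ≈ 111.47 °C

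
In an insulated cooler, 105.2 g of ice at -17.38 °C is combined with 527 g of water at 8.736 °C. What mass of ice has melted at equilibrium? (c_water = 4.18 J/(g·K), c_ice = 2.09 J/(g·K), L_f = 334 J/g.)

m_melted ≈ 46.2 g

Heat available from the water dropping to 0 °C: 527·4.18·8.736 = 19244 J.
Warming the ice to 0 °C takes 105.2·2.09·17.38 = 3821.3 J, leaving 15423 J for melting.
To melt every bit of ice: 105.2·334 = 35137 J.
15423 J < 35137 J, so only part of the ice melts and the system sits at 0 °C.
m_melt = 15423 / L_f = 46.18 g.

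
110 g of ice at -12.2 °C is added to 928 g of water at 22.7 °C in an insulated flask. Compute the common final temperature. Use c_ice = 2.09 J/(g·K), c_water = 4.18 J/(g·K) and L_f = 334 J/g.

T_f ≈ 11.2 °C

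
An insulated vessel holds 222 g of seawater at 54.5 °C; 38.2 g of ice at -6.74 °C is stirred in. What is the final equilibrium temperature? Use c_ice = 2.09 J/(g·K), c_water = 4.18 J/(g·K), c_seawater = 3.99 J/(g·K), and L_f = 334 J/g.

Setting the total heat transfer to zero:
warm ice to 0 °C: 38.2×2.09×(0 − (-6.74)) = 538.11
  fusion: m_ice L_f = 38.2×334 = 12759
  warm the meltwater: 159.68 T
  seawater: 885.78(T − 54.5)
1045.5 T = 48275 − 13297 = 34978
T ≈ 33.46 °C — above 0 °C, consistent with complete melting.

T_f ≈ 33.5 °C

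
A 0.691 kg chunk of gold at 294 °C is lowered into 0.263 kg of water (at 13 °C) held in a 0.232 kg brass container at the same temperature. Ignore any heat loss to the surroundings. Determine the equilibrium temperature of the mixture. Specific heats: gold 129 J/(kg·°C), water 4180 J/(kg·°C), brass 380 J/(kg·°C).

Heat gained plus heat lost sum to zero:
0.691*129*(T − 294) + 0.263*4180*(T − 13) + 0.232*380*(T − 13) = 0
89.14(T − 294) + 1099.3(T − 13) + 88.16(T − 13) = 0
1276.6 T = 41644
T ≈ 32.62 °C

T_f ≈ 32.6 °C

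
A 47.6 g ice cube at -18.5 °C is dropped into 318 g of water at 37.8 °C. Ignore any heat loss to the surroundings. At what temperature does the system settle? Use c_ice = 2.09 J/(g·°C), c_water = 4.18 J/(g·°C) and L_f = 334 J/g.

T_f ≈ 21.3 °C

Setting the total heat transfer to zero:
ice -18.5→0 °C: 47.6·2.09·18.5 = 1840.5; latent heat to melt: 47.6·334 = 15898; warm the meltwater: 198.97 T; water cools: 318·4.18·(T − 37.8) = 1329.2(T − 37.8)
1528.2 T = 50245 − 17739 = 32506
T ≈ 21.27 °C — above 0 °C, consistent with complete melting.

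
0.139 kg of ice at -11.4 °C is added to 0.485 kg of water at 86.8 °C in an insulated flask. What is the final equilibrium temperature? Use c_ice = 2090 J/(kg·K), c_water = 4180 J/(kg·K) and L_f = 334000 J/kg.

T_f ≈ 48.4 °C

Heat gained plus heat lost sum to zero:
ice -11.4→0 °C: 0.139·2090·11.4 = 3311.8
  fusion: m_ice L_f = 0.139·334000 = 46426
  warm the meltwater: 581.02 T
  water cools: 0.485·4180·(T − 86.8) = 2027.3(T − 86.8)
2608.3 T = 175970 − 49738 = 126232
T ≈ 48.40 °C. Since T > 0 °C, the all-ice-melts assumption holds.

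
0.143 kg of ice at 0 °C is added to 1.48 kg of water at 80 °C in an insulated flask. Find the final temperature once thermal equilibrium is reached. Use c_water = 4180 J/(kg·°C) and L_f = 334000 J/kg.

Taking heat into each body as positive, Σ m c ΔT = 0:
latent heat to melt: 0.143×334000 = 47762; meltwater 0→T: 0.143×4180×T = 597.74 T; water: 6186.4(T − 80)
6784.1 T = 494912 − 47762 = 447150
T ≈ 65.91 °C — above 0 °C, consistent with complete melting.

T_f ≈ 65.9 °C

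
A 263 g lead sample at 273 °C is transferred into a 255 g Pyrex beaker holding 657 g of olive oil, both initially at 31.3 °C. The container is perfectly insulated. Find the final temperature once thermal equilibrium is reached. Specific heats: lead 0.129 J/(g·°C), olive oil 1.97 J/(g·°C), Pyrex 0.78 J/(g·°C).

T_f ≈ 36.7 °C

Conservation of energy gives ΣQ = 0:
263·0.129·(T − 273) + 657·1.97·(T − 31.3) + 255·0.78·(T − 31.3) = 0
33.93(T − 273) + 1294.3(T − 31.3) + 198.9(T − 31.3) = 0
(33.93 + 1294.3 + 198.9) T = 33.93·273 + 1294.3·31.3 + 198.9·31.3
T ≈ 36.67 °C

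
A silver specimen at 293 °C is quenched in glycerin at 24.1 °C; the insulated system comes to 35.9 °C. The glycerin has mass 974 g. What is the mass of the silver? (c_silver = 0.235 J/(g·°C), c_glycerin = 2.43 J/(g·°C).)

m ≈ 462 g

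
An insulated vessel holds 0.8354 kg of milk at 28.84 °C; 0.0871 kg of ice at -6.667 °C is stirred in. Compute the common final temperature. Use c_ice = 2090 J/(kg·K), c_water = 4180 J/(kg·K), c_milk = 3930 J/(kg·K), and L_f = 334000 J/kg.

T_f ≈ 17.7 °C

Taking heat into each body as positive, Σ m c ΔT = 0:
warm ice to 0 °C: 0.0871×2090×(0 − (-6.667)) = 1213.7
  melt ice: 0.0871×334000 = 29091
  meltwater 0→T: 0.0871×4180×T = 364.08 T
  milk: 3283.1(T − 28.84)
3647.2 T = 94685 − 30305 = 64380
T ≈ 17.65 °C. Since T > 0 °C, the all-ice-melts assumption holds.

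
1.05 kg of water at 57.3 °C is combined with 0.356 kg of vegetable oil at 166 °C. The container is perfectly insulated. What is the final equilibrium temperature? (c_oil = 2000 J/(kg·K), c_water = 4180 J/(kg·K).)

T_f ≈ 72.5 °C

Energy conservation, ΣQ = 0:
0.356*2000*(T − 166) + 1.05*4180*(T − 57.3) = 0
712(T − 166) + 4389(T − 57.3) = 0
(712 + 4389) T = 712*166 + 4389*57.3
T = 369682 / 5101 = 72.5 °C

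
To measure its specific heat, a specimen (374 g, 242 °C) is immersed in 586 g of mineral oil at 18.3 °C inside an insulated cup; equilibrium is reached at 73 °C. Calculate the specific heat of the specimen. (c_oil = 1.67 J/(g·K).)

c ≈ 0.847 J/(g·K)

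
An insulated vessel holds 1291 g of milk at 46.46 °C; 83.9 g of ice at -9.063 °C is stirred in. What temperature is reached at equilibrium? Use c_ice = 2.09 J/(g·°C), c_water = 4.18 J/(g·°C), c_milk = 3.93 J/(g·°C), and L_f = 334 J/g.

Energy conservation, ΣQ = 0:
warm ice to 0 °C: 83.9×2.09×(0 − (-9.063)) = 1589.2
  latent heat to melt: 83.9×334 = 28023
  meltwater 0→T: 83.9×4.18×T = 350.7 T
  milk: 5073.6(T − 46.46)
5424.3 T = 235721 − 29612 = 206109
T ≈ 38.00 °C. Since T > 0 °C, the all-ice-melts assumption holds.

T_f ≈ 38.0 °C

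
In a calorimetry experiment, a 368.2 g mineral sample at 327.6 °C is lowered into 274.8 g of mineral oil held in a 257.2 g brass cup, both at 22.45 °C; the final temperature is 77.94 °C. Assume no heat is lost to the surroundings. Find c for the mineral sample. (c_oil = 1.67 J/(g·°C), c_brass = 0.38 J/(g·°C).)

Let T be the final temperature. ΣQ_i = 0:
368.2·c·(77.94 − 327.6) + 274.8·1.67·(77.94 − 22.45) + 257.2·0.38·(77.94 − 22.45) = 0
-91925 c = -30889
c = -30889/-91925 ≈ 0.336 J/(g·°C)

c ≈ 0.336 J/(g·°C)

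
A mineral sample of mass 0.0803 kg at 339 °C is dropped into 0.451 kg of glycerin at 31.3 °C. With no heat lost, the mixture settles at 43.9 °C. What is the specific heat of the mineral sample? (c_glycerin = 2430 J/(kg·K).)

c ≈ 583 J/(kg·K)

m_s c (T_s − T_f) = m_glycerin c_glycerin (T_f − T_0):
0.0803·c·(339 − 43.9) = 0.451·2430·(43.9 − 31.3)
23.7 c = 13809  ⇒  c ≈ 582.7 J/(kg·K)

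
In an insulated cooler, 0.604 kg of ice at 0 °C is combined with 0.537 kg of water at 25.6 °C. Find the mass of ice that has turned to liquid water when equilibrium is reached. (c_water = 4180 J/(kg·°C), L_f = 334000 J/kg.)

m_melted ≈ 0.172 kg

Heat available from the water dropping to 0 °C: 0.537×4180×25.6 = 57463 J.
Fully melting the ice requires m_ice L_f = 0.604×334000 = 201736 J.
Since 57463 < 201736 J, not all the ice melts; equilibrium is at 0 °C.
Mass melted = 57463/334000 ≈ 0.172 kg.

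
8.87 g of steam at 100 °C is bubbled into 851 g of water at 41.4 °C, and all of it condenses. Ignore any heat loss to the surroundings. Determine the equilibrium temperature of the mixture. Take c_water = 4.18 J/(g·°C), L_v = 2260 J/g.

T_f ≈ 47.6 °C

Heat gained plus heat lost sum to zero:
steam→water at 100 °C releases m L_v = 8.87×2260 = 20046; condensed water 100 °C→T: 37.08(T − 100); water warms: 851×4.18×(T − 41.4) = 3557.2(T − 41.4)
3594.3 T = 20046 + 3707.7 + 147267 = 171021
T ≈ 47.58 °C (< 100 °C, so full condensation is consistent).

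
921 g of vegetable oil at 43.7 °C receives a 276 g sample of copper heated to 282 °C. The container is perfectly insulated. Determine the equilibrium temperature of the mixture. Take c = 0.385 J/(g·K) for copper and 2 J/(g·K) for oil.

Conservation of energy gives ΣQ = 0:
276·0.385·(T − 282) + 921·2·(T − 43.7) = 0
(106.26 + 1842) T = 106.26·282 + 1842·43.7
T = 110461/1948.3 ≈ 56.70 °C

T_f ≈ 56.7 °C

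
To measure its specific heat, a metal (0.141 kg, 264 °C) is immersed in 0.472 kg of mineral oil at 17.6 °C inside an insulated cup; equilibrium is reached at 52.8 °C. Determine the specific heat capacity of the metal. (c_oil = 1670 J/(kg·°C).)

Heat gained plus heat lost sum to zero:
0.141·c·(52.8 − 264) + 0.472·1670·(52.8 − 17.6) = 0
-29.78 c = -27746
c = -27746/-29.78 ≈ 931.7 J/(kg·°C)

c ≈ 932 J/(kg·°C)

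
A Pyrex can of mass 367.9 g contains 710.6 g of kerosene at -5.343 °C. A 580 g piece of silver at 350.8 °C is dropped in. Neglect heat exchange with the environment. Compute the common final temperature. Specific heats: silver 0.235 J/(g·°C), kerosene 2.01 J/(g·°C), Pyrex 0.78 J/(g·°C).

With ΣQ=0 the equilibrium temperature is the m·c-weighted mean:
T_f = (136.3·350.8 + 1428.3·(-5.343) + 286.96·(-5.343)) / (136.3 + 1428.3 + 286.96)
    = 38649 / 1851.6 ≈ 20.87 °C

T_f ≈ 20.9 °C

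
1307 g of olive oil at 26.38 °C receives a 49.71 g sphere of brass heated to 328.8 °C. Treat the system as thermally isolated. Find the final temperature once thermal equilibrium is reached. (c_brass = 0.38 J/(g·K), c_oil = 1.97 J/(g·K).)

Conservation of energy gives ΣQ = 0:
49.71·0.38·(T − 328.8) + 1307·1.97·(T − 26.38) = 0
18.89(T − 328.8) + 2574.8(T − 26.38) = 0
(18.89 + 2574.8) T = 18.89·328.8 + 2574.8·26.38
T = 74134 / 2593.7 = 28.6 °C

T_f ≈ 28.6 °C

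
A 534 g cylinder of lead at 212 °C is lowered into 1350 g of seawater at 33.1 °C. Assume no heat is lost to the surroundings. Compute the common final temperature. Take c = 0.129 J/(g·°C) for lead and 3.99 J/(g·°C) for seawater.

|Q_lead| = |Q_seawater|:
534×0.129×(212 − T) = 1350×3.99×(T − 33.1)
68.89(212 − T) = 5386.5(T − 33.1)
5455.4 T = 192897  ⇒  T ≈ 35.36 °C

T_f ≈ 35.4 °C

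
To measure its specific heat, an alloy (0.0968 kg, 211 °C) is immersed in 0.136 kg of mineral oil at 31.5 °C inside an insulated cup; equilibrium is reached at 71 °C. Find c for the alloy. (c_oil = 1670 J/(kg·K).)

c ≈ 662 J/(kg·K)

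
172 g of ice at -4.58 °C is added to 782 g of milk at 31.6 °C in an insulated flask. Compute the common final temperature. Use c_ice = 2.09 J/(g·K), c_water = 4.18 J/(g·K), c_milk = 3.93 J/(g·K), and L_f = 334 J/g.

Heat gained plus heat lost sum to zero:
warm ice to 0 °C: 172×2.09×(0 − (-4.58)) = 1646.4; fusion: m_ice L_f = 172×334 = 57448; meltwater 0→T: 172×4.18×T = 718.96 T; milk: 3073.3(T − 31.6)
3792.2 T = 97115 − 59094 = 38021
T ≈ 10.03 °C — above 0 °C, consistent with complete melting.

T_f ≈ 10.0 °C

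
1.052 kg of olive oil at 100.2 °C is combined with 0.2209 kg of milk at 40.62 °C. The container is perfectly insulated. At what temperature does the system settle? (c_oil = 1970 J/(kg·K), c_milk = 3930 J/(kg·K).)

T_f ≈ 82.6 °C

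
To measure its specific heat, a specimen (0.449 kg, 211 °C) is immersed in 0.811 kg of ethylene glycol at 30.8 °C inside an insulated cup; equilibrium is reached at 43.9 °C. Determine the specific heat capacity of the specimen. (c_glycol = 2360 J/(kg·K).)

c ≈ 334 J/(kg·K)

Net heat exchanged in the isolated system is zero:
0.449·c·(43.9 − 211) + 0.811·2360·(43.9 − 30.8) = 0
-75.03 c = -25073
c = -25073/-75.03 ≈ 334.2 J/(kg·K)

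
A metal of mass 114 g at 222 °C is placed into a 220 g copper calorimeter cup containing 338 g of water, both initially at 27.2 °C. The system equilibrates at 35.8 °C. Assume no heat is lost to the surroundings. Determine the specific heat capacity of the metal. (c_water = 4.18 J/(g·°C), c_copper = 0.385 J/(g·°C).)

c ≈ 0.607 J/(g·°C)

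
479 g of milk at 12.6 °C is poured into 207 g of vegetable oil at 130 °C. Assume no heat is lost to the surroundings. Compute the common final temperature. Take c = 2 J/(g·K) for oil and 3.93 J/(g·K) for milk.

T_f is the heat-capacity-weighted average of the initial temperatures:
T_f = (414×130 + 1882.5×12.6) / (414 + 1882.5)
    = 77539 / 2296.5 ≈ 33.76 °C

T_f ≈ 33.8 °C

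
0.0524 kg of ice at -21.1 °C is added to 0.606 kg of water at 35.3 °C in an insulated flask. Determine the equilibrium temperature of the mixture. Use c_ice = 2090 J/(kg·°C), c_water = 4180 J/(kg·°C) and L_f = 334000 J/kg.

T_f ≈ 25.3 °C

Sum of m c ΔT and latent-heat terms is zero:
warm ice to 0 °C: 0.0524·2090·(0 − (-21.1)) = 2310.8
  fusion: m_ice L_f = 0.0524·334000 = 17502
  meltwater 0→T: 0.0524·4180·T = 219.03 T
  water: 2533.1(T − 35.3)
2752.1 T = 89418 − 19812 = 69605
T ≈ 25.29 °C — above 0 °C, consistent with complete melting.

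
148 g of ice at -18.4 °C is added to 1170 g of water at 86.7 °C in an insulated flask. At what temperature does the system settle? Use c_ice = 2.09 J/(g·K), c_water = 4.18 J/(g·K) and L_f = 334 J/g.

T_f ≈ 67.0 °C

Energy conservation, ΣQ = 0:
ice -18.4→0 °C: 148·2.09·18.4 = 5691.5
  latent heat to melt: 148·334 = 49432
  meltwater 0→T: 148·4.18·T = 618.64 T
  water: 4890.6(T − 86.7)
5509.2 T = 424015 − 55123 = 368892
T ≈ 66.96 °C (positive, so assuming full melt was valid).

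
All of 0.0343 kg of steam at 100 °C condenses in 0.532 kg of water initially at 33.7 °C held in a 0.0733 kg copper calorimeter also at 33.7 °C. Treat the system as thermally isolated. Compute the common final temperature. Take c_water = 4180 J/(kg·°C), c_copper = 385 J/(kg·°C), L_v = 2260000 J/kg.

Heat gained plus heat lost sum to zero:
latent heat released on condensation: 0.0343×2260000 = 77518
  condensate cools 100→T: 0.0343×4180×(T − 100) = 143.37(T − 100)
  water warms: 0.532×4180×(T − 33.7) = 2223.8(T − 33.7)
  copper cup: 0.0733×385×(T − 33.7) = 28.22(T − 33.7)
2395.4 T = 77518 + 14337 + 75892 = 167747
T ≈ 70.03 °C — below 100 °C, confirming all the steam condensed.

T_f ≈ 70.0 °C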